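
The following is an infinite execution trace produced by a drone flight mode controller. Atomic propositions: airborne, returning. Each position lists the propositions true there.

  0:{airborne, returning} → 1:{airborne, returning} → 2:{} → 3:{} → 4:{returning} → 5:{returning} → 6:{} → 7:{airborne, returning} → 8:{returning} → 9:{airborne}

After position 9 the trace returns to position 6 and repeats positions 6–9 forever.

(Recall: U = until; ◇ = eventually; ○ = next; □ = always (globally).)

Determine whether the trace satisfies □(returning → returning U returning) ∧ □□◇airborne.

Yes

returning → returning U returning holds at every position 0..9, and those are all positions ever visited, so □(returning → returning U returning) holds.
Positions where returning holds: 0, 1, 4, 5, 7, 8.
Check returning U returning at each: 0→ok, 1→ok, 4→ok, 5→ok, 7→ok, 8→ok.
□◇airborne holds at every position 0..9, and those are all positions ever visited, so □□◇airborne holds.
At position 0: □(returning → returning U returning) is true; □□◇airborne is true; so □(returning → returning U returning) ∧ □□◇airborne is true.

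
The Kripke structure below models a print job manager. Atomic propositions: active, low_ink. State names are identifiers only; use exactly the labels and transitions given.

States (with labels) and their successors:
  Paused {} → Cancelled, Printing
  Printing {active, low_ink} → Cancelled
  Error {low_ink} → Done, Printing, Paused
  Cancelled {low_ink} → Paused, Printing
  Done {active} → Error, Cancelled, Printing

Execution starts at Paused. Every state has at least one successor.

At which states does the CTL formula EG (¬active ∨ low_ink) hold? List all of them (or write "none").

{Paused, Printing, Error, Cancelled}

States satisfying ¬active ∨ low_ink: {Paused, Printing, Error, Cancelled}.
States satisfying EG (¬active ∨ low_ink): {Paused, Printing, Error, Cancelled}.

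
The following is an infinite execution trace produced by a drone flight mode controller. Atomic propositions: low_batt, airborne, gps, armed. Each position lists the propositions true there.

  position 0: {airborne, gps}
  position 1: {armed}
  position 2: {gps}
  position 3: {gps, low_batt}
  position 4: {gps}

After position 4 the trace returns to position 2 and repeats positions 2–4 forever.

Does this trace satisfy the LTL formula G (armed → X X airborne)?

Violated

armed → X X airborne must hold at every position from 0 onward. It fails at position 1, so G (armed → X X airborne) is false.
Positions where armed holds: 1.
Check X X airborne at each: 1→fails.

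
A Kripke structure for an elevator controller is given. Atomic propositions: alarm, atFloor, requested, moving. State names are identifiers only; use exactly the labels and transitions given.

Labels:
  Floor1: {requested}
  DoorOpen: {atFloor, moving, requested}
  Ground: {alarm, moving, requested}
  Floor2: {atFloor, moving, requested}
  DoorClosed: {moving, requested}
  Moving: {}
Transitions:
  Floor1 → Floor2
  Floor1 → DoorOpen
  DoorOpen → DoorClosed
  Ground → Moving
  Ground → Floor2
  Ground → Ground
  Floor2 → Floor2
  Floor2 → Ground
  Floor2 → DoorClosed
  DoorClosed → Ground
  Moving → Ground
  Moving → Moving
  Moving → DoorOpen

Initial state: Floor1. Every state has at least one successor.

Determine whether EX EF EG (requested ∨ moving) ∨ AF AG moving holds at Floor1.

States satisfying EF EG (requested ∨ moving): {Floor1, DoorOpen, Ground, Floor2, DoorClosed, Moving}.
States satisfying EX EF EG (requested ∨ moving): {Floor1, DoorOpen, Ground, Floor2, DoorClosed, Moving}.
States satisfying AG moving: ∅.
States satisfying AF AG moving: ∅.
States satisfying EX EF EG (requested ∨ moving) ∨ AF AG moving: {Floor1, DoorOpen, Ground, Floor2, DoorClosed, Moving}.
Floor1 ∈ Sat(EX EF EG (requested ∨ moving) ∨ AF AG moving).

Yes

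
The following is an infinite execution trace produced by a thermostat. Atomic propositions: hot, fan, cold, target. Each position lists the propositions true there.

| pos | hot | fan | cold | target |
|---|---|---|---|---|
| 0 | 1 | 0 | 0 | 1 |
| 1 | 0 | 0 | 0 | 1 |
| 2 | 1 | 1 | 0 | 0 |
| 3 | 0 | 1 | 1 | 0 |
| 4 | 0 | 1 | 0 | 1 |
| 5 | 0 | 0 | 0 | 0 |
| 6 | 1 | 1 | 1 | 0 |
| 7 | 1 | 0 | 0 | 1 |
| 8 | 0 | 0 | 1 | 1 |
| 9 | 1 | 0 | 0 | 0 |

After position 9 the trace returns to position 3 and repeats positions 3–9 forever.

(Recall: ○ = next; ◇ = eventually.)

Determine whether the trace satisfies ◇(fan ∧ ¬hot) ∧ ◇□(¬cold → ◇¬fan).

fan ∧ ¬hot holds at position 3, which is reachable from 0, so ◇(fan ∧ ¬hot) holds.
□(¬cold → ◇¬fan) holds at position 0, which is reachable from 0, so ◇□(¬cold → ◇¬fan) holds.
At position 0: ◇(fan ∧ ¬hot) is true; ◇□(¬cold → ◇¬fan) is true; so ◇(fan ∧ ¬hot) ∧ ◇□(¬cold → ◇¬fan) is true.

Yes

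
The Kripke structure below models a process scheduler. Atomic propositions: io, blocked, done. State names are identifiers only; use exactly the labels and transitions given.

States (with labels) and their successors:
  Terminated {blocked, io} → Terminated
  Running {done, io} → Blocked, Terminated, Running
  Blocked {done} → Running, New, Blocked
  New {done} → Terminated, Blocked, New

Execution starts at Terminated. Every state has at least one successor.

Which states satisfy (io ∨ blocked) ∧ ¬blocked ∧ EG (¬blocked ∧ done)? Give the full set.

{Running}

States satisfying io ∨ blocked: {Terminated, Running}.
States satisfying ¬blocked: {Running, Blocked, New}.
States satisfying (io ∨ blocked) ∧ ¬blocked: {Running}.
States satisfying ¬blocked ∧ done: {Running, Blocked, New}.
States satisfying EG (¬blocked ∧ done): {Running, Blocked, New}.
States satisfying (io ∨ blocked) ∧ ¬blocked ∧ EG (¬blocked ∧ done): {Running}.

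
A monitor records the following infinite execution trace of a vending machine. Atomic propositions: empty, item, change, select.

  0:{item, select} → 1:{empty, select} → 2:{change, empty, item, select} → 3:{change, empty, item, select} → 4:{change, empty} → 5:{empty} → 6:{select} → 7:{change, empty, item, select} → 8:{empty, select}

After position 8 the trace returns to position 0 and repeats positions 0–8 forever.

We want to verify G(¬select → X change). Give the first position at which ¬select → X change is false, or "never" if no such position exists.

Check ¬select → X change at each position in order: 0 ✓, 1 ✓, 2 ✓, 3 ✓.
At position 4 the labels are {change, empty} and the next position 5 has {empty}, so ¬select → X change is false there. This is the first violation.

4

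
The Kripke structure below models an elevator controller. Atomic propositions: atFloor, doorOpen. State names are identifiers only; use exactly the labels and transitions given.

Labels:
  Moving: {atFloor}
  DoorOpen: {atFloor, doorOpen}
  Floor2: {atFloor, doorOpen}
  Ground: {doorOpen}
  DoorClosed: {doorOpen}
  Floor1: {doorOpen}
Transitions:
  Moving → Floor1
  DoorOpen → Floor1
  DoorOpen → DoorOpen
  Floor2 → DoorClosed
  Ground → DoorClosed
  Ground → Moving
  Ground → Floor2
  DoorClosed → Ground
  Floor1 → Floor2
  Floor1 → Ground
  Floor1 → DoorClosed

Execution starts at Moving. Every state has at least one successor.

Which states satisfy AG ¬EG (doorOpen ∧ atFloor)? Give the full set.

{Moving, Floor2, Ground, DoorClosed, Floor1}

States satisfying ¬EG (doorOpen ∧ atFloor): {Moving, Floor2, Ground, DoorClosed, Floor1}.
States satisfying AG ¬EG (doorOpen ∧ atFloor): {Moving, Floor2, Ground, DoorClosed, Floor1}.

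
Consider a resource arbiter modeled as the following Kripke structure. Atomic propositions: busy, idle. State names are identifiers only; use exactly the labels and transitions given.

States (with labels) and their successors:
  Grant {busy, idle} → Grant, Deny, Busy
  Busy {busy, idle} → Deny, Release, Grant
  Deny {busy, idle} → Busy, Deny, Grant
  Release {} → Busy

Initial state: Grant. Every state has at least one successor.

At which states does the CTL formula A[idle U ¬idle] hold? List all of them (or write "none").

{Release}

States satisfying idle: {Grant, Busy, Deny}.
States satisfying ¬idle: {Release}.
States satisfying A[idle U ¬idle]: {Release}.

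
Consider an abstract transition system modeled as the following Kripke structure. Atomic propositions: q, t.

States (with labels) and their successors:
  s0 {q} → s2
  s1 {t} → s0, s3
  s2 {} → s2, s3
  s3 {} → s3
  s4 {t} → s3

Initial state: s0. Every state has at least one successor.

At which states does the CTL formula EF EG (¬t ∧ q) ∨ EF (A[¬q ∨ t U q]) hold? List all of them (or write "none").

States satisfying EG (¬t ∧ q): ∅.
States satisfying EF EG (¬t ∧ q): ∅.
States satisfying A[¬q ∨ t U q]: {s0}.
States satisfying EF (A[¬q ∨ t U q]): {s0, s1}.
States satisfying EF EG (¬t ∧ q) ∨ EF (A[¬q ∨ t U q]): {s0, s1}.

{s0, s1}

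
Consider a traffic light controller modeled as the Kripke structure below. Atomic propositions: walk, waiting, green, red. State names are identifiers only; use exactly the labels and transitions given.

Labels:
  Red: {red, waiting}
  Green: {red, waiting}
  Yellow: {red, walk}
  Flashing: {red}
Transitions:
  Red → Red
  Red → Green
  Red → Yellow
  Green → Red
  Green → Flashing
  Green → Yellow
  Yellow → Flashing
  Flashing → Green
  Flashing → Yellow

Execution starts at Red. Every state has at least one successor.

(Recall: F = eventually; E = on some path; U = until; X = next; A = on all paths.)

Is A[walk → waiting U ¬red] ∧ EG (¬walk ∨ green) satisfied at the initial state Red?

Does not hold

States satisfying walk → waiting: {Red, Green, Flashing}.
States satisfying ¬red: ∅.
States satisfying A[walk → waiting U ¬red]: ∅.
States satisfying ¬walk ∨ green: {Red, Green, Flashing}.
States satisfying EG (¬walk ∨ green): {Red, Green, Flashing}.
States satisfying A[walk → waiting U ¬red] ∧ EG (¬walk ∨ green): ∅.
Red ∉ Sat(A[walk → waiting U ¬red] ∧ EG (¬walk ∨ green)).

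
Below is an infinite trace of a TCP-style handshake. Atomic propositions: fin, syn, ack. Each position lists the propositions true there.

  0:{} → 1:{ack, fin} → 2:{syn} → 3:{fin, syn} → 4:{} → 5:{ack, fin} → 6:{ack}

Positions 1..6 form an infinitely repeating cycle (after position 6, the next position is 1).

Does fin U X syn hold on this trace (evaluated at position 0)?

Walking from position 0: at position 0, X syn has not yet held and fin fails, so fin U X syn is false.

No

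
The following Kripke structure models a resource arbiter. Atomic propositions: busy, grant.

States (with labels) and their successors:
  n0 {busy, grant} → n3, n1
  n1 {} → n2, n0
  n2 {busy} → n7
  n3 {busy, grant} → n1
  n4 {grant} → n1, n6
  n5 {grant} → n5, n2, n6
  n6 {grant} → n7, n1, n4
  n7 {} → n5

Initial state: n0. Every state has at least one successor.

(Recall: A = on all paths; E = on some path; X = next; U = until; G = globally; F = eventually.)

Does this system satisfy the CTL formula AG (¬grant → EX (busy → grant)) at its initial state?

States satisfying ¬grant → EX (busy → grant): {n0, n1, n2, n3, n4, n5, n6, n7}.
States satisfying AG (¬grant → EX (busy → grant)): {n0, n1, n2, n3, n4, n5, n6, n7}.
Every state reachable from n0 satisfies ¬grant → EX (busy → grant).
n0 ∈ Sat(AG (¬grant → EX (busy → grant))).

Yes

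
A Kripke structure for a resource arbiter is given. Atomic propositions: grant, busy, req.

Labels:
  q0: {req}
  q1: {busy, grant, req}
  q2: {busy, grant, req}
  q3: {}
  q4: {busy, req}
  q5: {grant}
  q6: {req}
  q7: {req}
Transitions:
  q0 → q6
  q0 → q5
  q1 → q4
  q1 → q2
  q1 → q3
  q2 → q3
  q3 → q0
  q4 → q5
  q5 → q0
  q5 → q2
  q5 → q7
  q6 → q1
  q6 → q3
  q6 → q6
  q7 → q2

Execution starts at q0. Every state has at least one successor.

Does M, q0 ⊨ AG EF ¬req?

Satisfied

States satisfying EF ¬req: {q0, q1, q2, q3, q4, q5, q6, q7}.
States satisfying AG EF ¬req: {q0, q1, q2, q3, q4, q5, q6, q7}.
Every state reachable from q0 satisfies EF ¬req.
q0 ∈ Sat(AG EF ¬req).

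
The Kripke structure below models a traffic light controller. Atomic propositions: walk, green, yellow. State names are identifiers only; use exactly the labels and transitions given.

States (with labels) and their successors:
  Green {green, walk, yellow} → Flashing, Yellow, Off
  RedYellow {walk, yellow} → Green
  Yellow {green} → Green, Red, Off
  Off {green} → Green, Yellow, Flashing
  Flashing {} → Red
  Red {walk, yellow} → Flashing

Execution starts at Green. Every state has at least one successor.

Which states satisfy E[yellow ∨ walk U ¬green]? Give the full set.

{Green, RedYellow, Flashing, Red}

States satisfying yellow ∨ walk: {Green, RedYellow, Red}.
States satisfying ¬green: {RedYellow, Flashing, Red}.
States satisfying E[yellow ∨ walk U ¬green]: {Green, RedYellow, Flashing, Red}.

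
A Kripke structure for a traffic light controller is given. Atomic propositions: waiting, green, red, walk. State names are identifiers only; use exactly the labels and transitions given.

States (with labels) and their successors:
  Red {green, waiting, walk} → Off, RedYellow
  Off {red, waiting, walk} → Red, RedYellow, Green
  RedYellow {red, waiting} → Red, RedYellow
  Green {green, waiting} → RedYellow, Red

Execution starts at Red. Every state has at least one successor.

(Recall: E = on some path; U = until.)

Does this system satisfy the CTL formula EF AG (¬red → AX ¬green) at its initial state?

States satisfying AG (¬red → AX ¬green): ∅.
States satisfying EF AG (¬red → AX ¬green): ∅.
No suitable path/successor from Red witnesses the formula.
Red ∉ Sat(EF AG (¬red → AX ¬green)).

Does not hold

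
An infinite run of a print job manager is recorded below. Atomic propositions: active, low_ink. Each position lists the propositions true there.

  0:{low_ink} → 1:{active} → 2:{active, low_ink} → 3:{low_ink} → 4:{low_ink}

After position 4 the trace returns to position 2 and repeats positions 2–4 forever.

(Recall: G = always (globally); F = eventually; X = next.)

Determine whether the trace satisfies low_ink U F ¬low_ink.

Walking from position 0: F ¬low_ink first holds at position 0, and low_ink holds at every earlier position along the way, so low_ink U F ¬low_ink holds.

Yes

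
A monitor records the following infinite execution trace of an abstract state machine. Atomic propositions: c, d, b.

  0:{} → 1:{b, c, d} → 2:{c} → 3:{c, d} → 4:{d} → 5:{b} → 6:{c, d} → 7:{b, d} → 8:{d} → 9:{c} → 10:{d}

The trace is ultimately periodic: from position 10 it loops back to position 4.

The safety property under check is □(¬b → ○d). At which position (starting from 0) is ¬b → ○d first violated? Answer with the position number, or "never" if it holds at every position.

Check ¬b → ○d at each position in order: 0 ✓, 1 ✓, 2 ✓, 3 ✓.
At position 4 the labels are {d} and the next position 5 has {b}, so ¬b → ○d is false there. This is the first violation.

4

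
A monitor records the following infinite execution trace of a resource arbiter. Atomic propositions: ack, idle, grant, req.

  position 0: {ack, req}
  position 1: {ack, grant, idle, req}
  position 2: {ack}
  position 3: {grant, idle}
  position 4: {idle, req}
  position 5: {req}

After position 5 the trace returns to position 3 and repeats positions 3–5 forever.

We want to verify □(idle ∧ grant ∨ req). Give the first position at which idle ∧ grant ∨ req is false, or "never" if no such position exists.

Check idle ∧ grant ∨ req at each position in order: 0 ✓, 1 ✓.
At position 2 the labels are {ack}, so idle ∧ grant ∨ req is false there. This is the first violation.

2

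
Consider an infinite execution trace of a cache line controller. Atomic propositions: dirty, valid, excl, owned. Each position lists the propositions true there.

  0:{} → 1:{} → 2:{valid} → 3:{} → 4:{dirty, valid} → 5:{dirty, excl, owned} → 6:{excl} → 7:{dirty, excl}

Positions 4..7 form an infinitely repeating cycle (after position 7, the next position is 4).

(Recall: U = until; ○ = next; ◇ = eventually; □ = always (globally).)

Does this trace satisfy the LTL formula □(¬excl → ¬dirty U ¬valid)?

Does not hold

¬excl → ¬dirty U ¬valid must hold at every position from 0 onward. It fails at position 4, so □(¬excl → ¬dirty U ¬valid) is false.
Positions where ¬excl holds: 0, 1, 2, 3, 4.
Check ¬dirty U ¬valid at each: 0→ok, 1→ok, 2→ok, 3→ok, 4→fails.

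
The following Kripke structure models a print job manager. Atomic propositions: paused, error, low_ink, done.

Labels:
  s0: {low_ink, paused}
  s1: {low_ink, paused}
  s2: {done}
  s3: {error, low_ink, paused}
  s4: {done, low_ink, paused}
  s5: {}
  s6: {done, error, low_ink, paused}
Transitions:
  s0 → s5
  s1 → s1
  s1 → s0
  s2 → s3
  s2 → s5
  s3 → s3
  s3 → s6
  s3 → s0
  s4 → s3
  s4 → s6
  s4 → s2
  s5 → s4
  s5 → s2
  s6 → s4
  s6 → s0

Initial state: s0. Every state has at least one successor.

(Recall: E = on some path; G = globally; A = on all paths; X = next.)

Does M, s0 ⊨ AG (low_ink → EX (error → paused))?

States satisfying low_ink → EX (error → paused): {s0, s1, s2, s3, s4, s5, s6}.
States satisfying AG (low_ink → EX (error → paused)): {s0, s1, s2, s3, s4, s5, s6}.
Every state reachable from s0 satisfies low_ink → EX (error → paused).
s0 ∈ Sat(AG (low_ink → EX (error → paused))).

Satisfied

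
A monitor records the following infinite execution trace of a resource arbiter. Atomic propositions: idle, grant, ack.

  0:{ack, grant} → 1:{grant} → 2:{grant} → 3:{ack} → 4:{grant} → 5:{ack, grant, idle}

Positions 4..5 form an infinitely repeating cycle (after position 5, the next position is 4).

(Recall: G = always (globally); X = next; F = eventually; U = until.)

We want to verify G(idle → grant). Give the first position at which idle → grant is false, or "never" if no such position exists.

idle → grant holds at every position 0..5, and those are all the positions the trace ever visits, so the invariant G(idle → grant) is never violated.

never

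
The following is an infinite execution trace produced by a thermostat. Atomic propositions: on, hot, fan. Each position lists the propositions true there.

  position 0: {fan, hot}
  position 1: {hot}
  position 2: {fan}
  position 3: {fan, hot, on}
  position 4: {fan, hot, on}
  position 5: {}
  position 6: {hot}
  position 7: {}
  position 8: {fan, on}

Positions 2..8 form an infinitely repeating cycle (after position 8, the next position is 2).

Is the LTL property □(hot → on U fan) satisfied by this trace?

No

hot → on U fan must hold at every position from 0 onward. It fails at position 1, so □(hot → on U fan) is false.
Positions where hot holds: 0, 1, 3, 4, 6.
Check on U fan at each: 0→ok, 1→fails, 3→ok, 4→ok, 6→fails.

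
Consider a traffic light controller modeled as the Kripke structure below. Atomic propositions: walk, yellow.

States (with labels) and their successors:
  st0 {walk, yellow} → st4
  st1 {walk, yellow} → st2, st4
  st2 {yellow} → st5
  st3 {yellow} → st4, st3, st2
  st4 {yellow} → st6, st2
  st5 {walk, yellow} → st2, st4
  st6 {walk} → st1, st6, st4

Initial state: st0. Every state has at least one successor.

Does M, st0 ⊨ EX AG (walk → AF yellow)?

Violated

States satisfying AG (walk → AF yellow): ∅.
States satisfying EX AG (walk → AF yellow): ∅.
No suitable path/successor from st0 witnesses the formula.
st0 ∉ Sat(EX AG (walk → AF yellow)).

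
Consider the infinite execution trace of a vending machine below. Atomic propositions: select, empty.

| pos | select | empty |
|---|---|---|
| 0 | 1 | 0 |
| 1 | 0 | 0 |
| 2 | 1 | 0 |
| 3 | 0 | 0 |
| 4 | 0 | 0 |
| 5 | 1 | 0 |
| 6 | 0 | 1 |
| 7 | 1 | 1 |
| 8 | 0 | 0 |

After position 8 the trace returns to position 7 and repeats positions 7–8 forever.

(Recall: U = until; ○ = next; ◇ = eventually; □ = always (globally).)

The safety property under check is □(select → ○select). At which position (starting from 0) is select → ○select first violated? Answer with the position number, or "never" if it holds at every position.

0

At position 0 the labels are {select} and the next position 1 has {}, so select → ○select is false there. This is the first violation.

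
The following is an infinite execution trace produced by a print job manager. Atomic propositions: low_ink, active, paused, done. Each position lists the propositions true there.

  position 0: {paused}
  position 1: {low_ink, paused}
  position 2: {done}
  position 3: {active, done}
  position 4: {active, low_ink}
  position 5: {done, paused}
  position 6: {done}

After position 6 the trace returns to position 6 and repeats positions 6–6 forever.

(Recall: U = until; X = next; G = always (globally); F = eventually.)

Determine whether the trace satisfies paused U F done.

Walking from position 0: F done first holds at position 0, and paused holds at every earlier position along the way, so paused U F done holds.

Yes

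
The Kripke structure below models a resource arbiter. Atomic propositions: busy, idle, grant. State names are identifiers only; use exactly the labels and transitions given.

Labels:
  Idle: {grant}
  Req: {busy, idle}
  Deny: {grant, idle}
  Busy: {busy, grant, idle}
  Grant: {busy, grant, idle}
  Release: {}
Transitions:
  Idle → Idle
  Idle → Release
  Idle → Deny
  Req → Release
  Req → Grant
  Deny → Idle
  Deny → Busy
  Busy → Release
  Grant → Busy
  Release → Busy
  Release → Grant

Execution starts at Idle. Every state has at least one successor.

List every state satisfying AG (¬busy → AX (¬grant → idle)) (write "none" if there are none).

{Req, Busy, Grant, Release}

States satisfying ¬busy → AX (¬grant → idle): {Req, Deny, Busy, Grant, Release}.
States satisfying AG (¬busy → AX (¬grant → idle)): {Req, Busy, Grant, Release}.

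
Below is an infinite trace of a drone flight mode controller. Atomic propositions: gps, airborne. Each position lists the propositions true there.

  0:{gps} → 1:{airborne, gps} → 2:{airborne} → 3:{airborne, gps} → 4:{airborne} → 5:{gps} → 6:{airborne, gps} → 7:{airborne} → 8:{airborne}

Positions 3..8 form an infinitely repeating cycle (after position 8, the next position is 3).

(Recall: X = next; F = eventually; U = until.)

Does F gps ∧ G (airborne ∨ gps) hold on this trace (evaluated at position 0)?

Satisfied

gps holds at position 0, which is reachable from 0, so F gps holds.
airborne ∨ gps holds at every position 0..8, and those are all positions ever visited, so G (airborne ∨ gps) holds.
At position 0: F gps is true; G (airborne ∨ gps) is true; so F gps ∧ G (airborne ∨ gps) is true.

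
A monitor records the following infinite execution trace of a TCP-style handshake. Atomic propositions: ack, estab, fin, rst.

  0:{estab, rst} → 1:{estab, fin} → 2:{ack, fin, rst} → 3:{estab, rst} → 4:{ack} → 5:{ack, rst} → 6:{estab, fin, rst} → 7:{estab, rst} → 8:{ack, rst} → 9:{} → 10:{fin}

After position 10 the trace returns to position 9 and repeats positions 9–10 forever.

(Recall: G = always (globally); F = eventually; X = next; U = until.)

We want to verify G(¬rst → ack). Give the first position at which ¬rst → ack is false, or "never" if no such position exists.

Check ¬rst → ack at each position in order: 0 ✓.
At position 1 the labels are {estab, fin}, so ¬rst → ack is false there. This is the first violation.

1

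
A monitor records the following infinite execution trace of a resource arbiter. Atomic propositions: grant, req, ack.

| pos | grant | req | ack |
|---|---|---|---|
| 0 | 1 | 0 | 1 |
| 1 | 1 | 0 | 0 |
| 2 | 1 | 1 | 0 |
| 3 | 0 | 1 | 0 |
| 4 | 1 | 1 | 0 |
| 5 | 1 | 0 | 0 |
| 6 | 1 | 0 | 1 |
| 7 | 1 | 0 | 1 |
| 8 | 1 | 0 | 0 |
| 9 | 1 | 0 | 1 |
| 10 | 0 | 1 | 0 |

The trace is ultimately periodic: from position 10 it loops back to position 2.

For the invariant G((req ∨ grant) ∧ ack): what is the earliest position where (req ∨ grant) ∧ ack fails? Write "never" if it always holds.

1

Check (req ∨ grant) ∧ ack at each position in order: 0 ✓.
At position 1 the labels are {grant}, so (req ∨ grant) ∧ ack is false there. This is the first violation.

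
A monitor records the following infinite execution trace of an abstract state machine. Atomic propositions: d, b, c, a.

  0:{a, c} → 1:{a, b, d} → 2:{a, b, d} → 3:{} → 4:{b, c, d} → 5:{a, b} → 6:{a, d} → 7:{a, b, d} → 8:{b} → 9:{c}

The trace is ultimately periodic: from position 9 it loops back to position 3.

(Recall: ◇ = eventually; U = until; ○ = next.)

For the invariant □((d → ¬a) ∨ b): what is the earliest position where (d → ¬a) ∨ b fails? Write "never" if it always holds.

6

Check (d → ¬a) ∨ b at each position in order: 0 ✓, 1 ✓, 2 ✓, 3 ✓, 4 ✓, 5 ✓.
At position 6 the labels are {a, d}, so (d → ¬a) ∨ b is false there. This is the first violation.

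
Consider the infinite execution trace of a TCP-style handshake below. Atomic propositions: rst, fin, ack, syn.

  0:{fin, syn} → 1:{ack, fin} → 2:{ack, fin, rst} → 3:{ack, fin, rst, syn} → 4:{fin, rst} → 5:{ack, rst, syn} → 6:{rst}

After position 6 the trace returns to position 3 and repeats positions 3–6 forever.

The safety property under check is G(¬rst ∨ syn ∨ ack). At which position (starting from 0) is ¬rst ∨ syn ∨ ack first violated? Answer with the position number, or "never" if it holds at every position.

4

Check ¬rst ∨ syn ∨ ack at each position in order: 0 ✓, 1 ✓, 2 ✓, 3 ✓.
At position 4 the labels are {fin, rst}, so ¬rst ∨ syn ∨ ack is false there. This is the first violation.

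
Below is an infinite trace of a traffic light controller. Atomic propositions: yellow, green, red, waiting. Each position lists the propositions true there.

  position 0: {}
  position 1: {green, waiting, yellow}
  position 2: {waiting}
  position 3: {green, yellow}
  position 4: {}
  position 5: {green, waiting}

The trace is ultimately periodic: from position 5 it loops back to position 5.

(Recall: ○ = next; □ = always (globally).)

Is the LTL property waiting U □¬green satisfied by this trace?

No

Walking from position 0: at position 0, □¬green has not yet held and waiting fails, so waiting U □¬green is false.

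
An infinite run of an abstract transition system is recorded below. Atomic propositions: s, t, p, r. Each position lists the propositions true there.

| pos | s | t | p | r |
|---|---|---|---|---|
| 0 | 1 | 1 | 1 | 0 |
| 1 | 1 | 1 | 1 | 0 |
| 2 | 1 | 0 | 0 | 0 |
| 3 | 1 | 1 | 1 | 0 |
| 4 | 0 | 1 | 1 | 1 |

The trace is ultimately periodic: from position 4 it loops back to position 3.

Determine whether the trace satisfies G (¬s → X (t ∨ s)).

¬s → X (t ∨ s) holds at every position 0..4, and those are all positions ever visited, so G (¬s → X (t ∨ s)) holds.
Positions where ¬s holds: 4.
Check X (t ∨ s) at each: 4→ok.

Holds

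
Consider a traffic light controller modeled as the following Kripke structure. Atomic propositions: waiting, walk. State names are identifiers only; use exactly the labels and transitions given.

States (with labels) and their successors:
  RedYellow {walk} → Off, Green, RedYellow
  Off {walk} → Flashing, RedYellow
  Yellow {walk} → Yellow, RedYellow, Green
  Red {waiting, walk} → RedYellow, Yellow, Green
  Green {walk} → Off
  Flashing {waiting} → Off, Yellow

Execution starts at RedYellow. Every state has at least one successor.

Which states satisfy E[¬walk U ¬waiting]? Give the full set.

States satisfying ¬walk: {Flashing}.
States satisfying ¬waiting: {RedYellow, Off, Yellow, Green}.
States satisfying E[¬walk U ¬waiting]: {RedYellow, Off, Yellow, Green, Flashing}.

{RedYellow, Off, Yellow, Green, Flashing}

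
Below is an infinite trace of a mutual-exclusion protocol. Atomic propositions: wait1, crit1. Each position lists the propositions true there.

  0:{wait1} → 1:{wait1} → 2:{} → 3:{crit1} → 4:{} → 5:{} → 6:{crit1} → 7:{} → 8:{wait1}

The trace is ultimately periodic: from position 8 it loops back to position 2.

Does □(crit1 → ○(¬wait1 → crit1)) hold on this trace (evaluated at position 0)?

Does not hold

crit1 → ○(¬wait1 → crit1) must hold at every position from 0 onward. It fails at position 3, so □(crit1 → ○(¬wait1 → crit1)) is false.
Positions where crit1 holds: 3, 6.
Check ○(¬wait1 → crit1) at each: 3→fails, 6→fails.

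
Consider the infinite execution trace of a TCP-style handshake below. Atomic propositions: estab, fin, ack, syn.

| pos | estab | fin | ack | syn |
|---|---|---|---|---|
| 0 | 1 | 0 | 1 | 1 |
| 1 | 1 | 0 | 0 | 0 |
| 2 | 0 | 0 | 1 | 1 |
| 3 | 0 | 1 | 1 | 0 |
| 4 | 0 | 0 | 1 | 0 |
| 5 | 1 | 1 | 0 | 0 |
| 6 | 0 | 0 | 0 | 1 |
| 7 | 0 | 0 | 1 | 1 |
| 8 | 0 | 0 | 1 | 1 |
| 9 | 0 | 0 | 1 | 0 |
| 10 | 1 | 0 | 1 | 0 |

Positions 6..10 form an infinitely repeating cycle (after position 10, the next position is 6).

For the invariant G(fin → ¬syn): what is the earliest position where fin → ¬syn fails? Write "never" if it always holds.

never

fin → ¬syn holds at every position 0..10, and those are all the positions the trace ever visits, so the invariant G(fin → ¬syn) is never violated.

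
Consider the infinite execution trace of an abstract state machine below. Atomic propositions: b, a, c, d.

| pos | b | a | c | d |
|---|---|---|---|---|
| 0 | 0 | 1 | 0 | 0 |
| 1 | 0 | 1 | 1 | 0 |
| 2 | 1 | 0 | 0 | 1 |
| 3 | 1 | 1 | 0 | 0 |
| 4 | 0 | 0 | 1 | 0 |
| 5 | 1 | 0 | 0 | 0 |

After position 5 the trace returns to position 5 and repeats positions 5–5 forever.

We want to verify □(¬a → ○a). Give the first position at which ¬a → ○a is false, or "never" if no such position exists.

Check ¬a → ○a at each position in order: 0 ✓, 1 ✓, 2 ✓, 3 ✓.
At position 4 the labels are {c} and the next position 5 has {b}, so ¬a → ○a is false there. This is the first violation.

4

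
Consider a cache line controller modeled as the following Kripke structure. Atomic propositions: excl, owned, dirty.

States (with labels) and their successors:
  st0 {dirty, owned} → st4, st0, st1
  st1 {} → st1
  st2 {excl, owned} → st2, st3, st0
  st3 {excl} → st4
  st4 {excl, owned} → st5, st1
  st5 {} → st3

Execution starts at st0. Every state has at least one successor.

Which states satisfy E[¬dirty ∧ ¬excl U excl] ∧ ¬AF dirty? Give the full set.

{st2, st3, st4, st5}

States satisfying ¬dirty ∧ ¬excl: {st1, st5}.
States satisfying excl: {st2, st3, st4}.
States satisfying E[¬dirty ∧ ¬excl U excl]: {st2, st3, st4, st5}.
States satisfying dirty: {st0}.
States satisfying AF dirty: {st0}.
States satisfying ¬AF dirty: {st1, st2, st3, st4, st5}.
States satisfying E[¬dirty ∧ ¬excl U excl] ∧ ¬AF dirty: {st2, st3, st4, st5}.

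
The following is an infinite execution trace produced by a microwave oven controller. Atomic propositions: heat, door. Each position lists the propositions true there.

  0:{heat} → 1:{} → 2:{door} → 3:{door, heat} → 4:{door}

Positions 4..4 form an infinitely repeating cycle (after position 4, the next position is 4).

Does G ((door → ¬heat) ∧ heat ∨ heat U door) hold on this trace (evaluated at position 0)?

(door → ¬heat) ∧ heat ∨ heat U door must hold at every position from 0 onward. It fails at position 1, so G ((door → ¬heat) ∧ heat ∨ heat U door) is false.

No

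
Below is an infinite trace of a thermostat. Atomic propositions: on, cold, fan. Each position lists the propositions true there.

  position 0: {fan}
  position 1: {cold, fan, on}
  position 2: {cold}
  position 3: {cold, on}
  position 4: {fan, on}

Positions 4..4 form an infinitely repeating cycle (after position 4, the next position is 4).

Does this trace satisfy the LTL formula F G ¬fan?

Does not hold

G ¬fan is false at every position 0..4, so it never becomes true and F G ¬fan fails.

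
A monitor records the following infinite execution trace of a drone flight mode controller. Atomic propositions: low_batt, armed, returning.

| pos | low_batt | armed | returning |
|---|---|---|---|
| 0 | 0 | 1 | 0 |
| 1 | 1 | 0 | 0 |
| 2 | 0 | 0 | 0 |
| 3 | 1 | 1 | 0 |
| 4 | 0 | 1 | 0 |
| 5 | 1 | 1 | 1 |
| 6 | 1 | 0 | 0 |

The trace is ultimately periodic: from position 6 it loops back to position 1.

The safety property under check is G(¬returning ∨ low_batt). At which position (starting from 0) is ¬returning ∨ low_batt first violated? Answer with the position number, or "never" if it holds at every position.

never

¬returning ∨ low_batt holds at every position 0..6, and those are all the positions the trace ever visits, so the invariant G(¬returning ∨ low_batt) is never violated.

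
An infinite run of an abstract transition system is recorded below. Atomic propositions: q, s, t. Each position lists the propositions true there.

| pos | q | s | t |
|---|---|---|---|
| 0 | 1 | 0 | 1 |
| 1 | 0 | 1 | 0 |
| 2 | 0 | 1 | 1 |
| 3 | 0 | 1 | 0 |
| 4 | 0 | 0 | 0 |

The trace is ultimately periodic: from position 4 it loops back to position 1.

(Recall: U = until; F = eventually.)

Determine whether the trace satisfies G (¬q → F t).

¬q → F t holds at every position 0..4, and those are all positions ever visited, so G (¬q → F t) holds.
Positions where ¬q holds: 1, 2, 3, 4.
Check F t at each: 1→ok, 2→ok, 3→ok, 4→ok.

Satisfied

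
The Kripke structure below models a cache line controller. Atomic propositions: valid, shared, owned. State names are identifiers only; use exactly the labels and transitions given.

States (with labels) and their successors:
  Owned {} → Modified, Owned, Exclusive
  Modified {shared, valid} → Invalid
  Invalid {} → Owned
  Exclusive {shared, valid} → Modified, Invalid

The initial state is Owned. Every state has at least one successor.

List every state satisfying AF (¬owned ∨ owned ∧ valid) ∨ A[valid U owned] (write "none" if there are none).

States satisfying ¬owned ∨ owned ∧ valid: {Owned, Modified, Invalid, Exclusive}.
States satisfying AF (¬owned ∨ owned ∧ valid): {Owned, Modified, Invalid, Exclusive}.
States satisfying valid: {Modified, Exclusive}.
States satisfying owned: ∅.
States satisfying A[valid U owned]: ∅.
States satisfying AF (¬owned ∨ owned ∧ valid) ∨ A[valid U owned]: {Owned, Modified, Invalid, Exclusive}.

{Owned, Modified, Invalid, Exclusive}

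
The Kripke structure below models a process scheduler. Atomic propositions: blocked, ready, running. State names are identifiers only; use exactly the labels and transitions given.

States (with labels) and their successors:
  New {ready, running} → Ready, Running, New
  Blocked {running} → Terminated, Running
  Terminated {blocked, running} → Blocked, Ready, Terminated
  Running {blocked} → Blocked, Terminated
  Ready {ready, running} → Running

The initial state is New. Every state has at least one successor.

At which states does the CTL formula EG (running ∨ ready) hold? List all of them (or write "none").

States satisfying running ∨ ready: {New, Blocked, Terminated, Ready}.
States satisfying EG (running ∨ ready): {New, Blocked, Terminated}.

{New, Blocked, Terminated}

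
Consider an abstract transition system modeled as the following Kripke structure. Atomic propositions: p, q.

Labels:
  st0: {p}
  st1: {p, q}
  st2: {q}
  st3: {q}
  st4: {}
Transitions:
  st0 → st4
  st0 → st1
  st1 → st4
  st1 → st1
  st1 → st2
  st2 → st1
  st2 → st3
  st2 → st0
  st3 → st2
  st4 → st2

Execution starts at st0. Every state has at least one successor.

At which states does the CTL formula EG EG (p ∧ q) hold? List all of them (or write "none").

States satisfying EG (p ∧ q): {st1}.
States satisfying EG EG (p ∧ q): {st1}.

{st1}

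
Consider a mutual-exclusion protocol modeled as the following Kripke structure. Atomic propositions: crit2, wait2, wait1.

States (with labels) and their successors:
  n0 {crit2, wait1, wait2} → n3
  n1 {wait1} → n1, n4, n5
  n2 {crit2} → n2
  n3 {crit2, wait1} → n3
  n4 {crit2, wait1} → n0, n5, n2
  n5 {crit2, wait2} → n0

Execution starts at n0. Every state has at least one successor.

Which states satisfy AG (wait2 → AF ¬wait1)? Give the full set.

{n2, n3}

States satisfying wait2 → AF ¬wait1: {n1, n2, n3, n4, n5}.
States satisfying AG (wait2 → AF ¬wait1): {n2, n3}.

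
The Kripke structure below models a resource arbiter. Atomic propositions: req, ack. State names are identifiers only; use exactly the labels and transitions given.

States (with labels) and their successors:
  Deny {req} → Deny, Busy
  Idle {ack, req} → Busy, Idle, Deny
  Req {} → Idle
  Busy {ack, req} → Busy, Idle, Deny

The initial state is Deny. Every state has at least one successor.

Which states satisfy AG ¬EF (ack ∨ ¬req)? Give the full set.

States satisfying ¬EF (ack ∨ ¬req): ∅.
States satisfying AG ¬EF (ack ∨ ¬req): ∅.

none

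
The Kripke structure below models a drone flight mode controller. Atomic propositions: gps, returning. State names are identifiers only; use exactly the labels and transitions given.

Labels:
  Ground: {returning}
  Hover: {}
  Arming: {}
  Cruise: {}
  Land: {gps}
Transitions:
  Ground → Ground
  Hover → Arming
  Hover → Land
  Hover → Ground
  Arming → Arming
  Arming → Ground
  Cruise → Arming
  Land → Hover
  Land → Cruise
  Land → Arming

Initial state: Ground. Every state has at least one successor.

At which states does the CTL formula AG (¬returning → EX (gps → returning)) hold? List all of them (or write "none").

{Ground, Hover, Arming, Cruise, Land}

States satisfying ¬returning → EX (gps → returning): {Ground, Hover, Arming, Cruise, Land}.
States satisfying AG (¬returning → EX (gps → returning)): {Ground, Hover, Arming, Cruise, Land}.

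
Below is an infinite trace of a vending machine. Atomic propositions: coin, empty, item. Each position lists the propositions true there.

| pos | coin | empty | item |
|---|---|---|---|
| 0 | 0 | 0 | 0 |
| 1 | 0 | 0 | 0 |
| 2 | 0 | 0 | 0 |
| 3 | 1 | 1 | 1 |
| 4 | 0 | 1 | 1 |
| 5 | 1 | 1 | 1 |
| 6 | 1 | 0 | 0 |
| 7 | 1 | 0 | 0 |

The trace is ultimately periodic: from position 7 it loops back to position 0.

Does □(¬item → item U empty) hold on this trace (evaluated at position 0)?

Does not hold

¬item → item U empty must hold at every position from 0 onward. It fails at position 0, so □(¬item → item U empty) is false.
Positions where ¬item holds: 0, 1, 2, 6, 7.
Check item U empty at each: 0→fails, 1→fails, 2→fails, 6→fails, 7→fails.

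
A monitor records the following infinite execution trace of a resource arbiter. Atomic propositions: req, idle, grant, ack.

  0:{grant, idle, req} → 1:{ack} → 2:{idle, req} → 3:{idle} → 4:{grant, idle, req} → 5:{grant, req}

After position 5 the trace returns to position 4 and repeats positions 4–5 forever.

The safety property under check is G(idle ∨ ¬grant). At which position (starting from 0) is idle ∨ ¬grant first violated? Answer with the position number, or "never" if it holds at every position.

5

Check idle ∨ ¬grant at each position in order: 0 ✓, 1 ✓, 2 ✓, 3 ✓, 4 ✓.
At position 5 the labels are {grant, req}, so idle ∨ ¬grant is false there. This is the first violation.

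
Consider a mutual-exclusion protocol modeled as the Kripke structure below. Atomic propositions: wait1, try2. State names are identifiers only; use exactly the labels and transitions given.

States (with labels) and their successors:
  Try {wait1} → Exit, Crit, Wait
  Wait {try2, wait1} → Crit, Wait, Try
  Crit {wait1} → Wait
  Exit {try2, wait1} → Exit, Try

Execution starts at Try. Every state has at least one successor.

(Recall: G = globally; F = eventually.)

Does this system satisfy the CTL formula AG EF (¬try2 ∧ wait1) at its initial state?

Holds

States satisfying EF (¬try2 ∧ wait1): {Try, Wait, Crit, Exit}.
States satisfying AG EF (¬try2 ∧ wait1): {Try, Wait, Crit, Exit}.
Every state reachable from Try satisfies EF (¬try2 ∧ wait1).
Try ∈ Sat(AG EF (¬try2 ∧ wait1)).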